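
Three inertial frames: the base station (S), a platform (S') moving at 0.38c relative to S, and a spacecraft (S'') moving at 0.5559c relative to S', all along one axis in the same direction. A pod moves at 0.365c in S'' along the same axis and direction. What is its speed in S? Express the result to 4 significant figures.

0.8874c

First combine the pod and spacecraft (S''→S'): u₁ = (0.365 + 0.5559)/(1 + 0.365×0.5559) = 0.9209/1.2029035 = 0.76556.
Then combine with the platform (S'→S): u = (0.76556 + 0.38)/(1 + 0.76556×0.38) = 1.14556/1.2909128 = 0.8874.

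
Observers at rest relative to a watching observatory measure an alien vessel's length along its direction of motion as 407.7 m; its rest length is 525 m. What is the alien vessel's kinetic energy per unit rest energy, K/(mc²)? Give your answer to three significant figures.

0.288

γ = L₀/L = 525/407.7 = 1.28771.
K/(mc²) = γ − 1 = 1.28771 − 1 = 0.288.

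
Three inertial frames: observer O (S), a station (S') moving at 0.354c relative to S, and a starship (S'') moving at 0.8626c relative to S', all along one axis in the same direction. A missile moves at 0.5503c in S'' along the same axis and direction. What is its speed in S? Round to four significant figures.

0.9798c

Apply u = (u'+v)/(1+u'v) twice. Missile in the station frame: (0.5503+0.8626)/(1+0.5503·0.8626) = 1.4129/1.47468878 = 0.9581c.
That velocity, transformed to the rest frame of observer O: (0.9581+0.354)/(1+0.9581·0.354) = 1.3121/1.3391674 = 0.97979c.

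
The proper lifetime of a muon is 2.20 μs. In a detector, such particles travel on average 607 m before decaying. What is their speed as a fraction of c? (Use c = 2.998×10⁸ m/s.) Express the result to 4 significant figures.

Lab distance = (lab lifetime)·v = γτ·βc, so βγ = d/(cτ) = 607.0/(2.998×10⁸ × 2.200×10^-6) = 0.92031.
With βγ = 0.92031: γ² = 1 + (βγ)² = 1.84697, and β = (βγ)/γ = 0.92031/1.35903 = 0.6772.

0.6772c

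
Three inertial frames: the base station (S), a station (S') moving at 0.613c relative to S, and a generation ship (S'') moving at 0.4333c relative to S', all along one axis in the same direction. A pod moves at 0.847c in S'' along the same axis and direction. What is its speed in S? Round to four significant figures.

Apply u = (u'+v)/(1+u'v) twice. Pod in the station frame: (0.847+0.4333)/(1+0.847·0.4333) = 1.2803/1.3670051 = 0.93657c.
That velocity, transformed to the rest frame of the base station: (0.93657+0.613)/(1+0.93657·0.613) = 1.54957/1.57411741 = 0.98441c.

0.9844c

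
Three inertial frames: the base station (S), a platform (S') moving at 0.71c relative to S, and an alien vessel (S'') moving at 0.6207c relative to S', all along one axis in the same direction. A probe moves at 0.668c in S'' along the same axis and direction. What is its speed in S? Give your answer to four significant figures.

First combine the probe and alien vessel (S''→S'): u₁ = (0.668 + 0.6207)/(1 + 0.668×0.6207) = 1.2887/1.4146276 = 0.91098.
Then combine with the platform (S'→S): u = (0.91098 + 0.71)/(1 + 0.91098×0.71) = 1.62098/1.6467958 = 0.98432.

0.9843c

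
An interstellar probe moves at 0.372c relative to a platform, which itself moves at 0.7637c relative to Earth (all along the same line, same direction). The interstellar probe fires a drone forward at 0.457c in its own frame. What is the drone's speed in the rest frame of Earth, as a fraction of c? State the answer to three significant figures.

0.955c

First combine the drone and interstellar probe (S''→S'): u₁ = (0.457 + 0.372)/(1 + 0.457×0.372) = 0.829/1.170004 = 0.70854.
Then combine with the platform (S'→S): u = (0.70854 + 0.7637)/(1 + 0.70854×0.7637) = 1.47224/1.541111998 = 0.95531.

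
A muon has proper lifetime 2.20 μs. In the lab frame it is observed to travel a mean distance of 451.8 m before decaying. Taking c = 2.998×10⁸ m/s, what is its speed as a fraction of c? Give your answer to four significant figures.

Lab distance = (lab lifetime)·v = γτ·βc, so βγ = d/(cτ) = 451.8/(2.998×10⁸ × 2.200×10^-6) = 0.685.
With βγ = 0.685: γ² = 1 + (βγ)² = 1.469225, and β = (βγ)/γ = 0.685/1.21212 = 0.5651.

0.5651c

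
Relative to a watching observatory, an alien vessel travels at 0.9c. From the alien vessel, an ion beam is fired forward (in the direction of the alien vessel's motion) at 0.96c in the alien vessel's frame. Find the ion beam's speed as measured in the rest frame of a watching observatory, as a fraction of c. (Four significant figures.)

In units of c, u = (u' + v)/(1 + u'v) with u' = 0.96 and v = 0.9.
Numerator: 0.96 + 0.9 = 1.86. Denominator: 1 + (0.96)(0.9) = 1.864.
u = 1.86/1.864 = 0.99785, so the speed is 0.9979c.

0.9979c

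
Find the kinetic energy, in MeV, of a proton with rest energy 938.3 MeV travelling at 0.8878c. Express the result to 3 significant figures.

1100 MeV

γ = 1/√(1 − β²) = 1/√(1 − 0.78818884) = 1/√0.21181116 = 1/0.460229 = 2.1728.
Kinetic energy: K = (γ − 1)mc² = (2.1728 − 1) × 938.3 MeV = 1.1728 × 938.3 = 1100 MeV.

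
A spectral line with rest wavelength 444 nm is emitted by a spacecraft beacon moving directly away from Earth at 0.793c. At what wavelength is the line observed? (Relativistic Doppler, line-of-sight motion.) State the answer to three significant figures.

1310 nm

Relativistic Doppler for wavelength: λ_obs = λ_src · √((1+β)/(1−β)).
With β = 0.793: factor = √(1.793/0.207) = 2.9431.
λ_obs = 444 × 2.9431 = 1310 nm.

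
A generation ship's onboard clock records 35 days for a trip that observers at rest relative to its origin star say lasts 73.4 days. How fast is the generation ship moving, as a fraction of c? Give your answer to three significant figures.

0.879c

γ = Δt/Δτ = 73.4/35 = 2.0971.
β = √(1 − 1/γ²) = √(1 − 0.227385) = √0.772615 = 0.879.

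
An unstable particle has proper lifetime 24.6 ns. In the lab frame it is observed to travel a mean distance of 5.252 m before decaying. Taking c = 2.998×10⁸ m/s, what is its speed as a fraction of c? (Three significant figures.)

0.580c

Let x = d/(cτ) = 5.252 m / (2.998×10⁸ m/s × 2.460×10^-8 s) = 0.71213. Since d = βγcτ, x = βγ = β/√(1−β²).
Solving: β² = x²/(1+x²) = 0.507129/1.507129 = 0.336487, so β = 0.580.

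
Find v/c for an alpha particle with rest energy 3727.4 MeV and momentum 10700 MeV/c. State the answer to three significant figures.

0.944

pc/(mc²) = 10700/3727.4 = 2.8706 = βγ = β/√(1−β²).
So β² = x²/(1 + x²) with x = 2.8706: x² = 8.24034, β² = 8.24034/9.24034 = 0.891779, β = 0.944.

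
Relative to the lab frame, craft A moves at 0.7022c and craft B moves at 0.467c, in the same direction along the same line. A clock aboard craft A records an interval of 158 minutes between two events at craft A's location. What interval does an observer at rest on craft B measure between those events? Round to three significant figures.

169 minutes

Transform craft A's velocity into craft B's frame: (0.7022 − 0.467)/(1 − 0.7022·0.467) = 0.2352/0.6720726, so the relative speed is 0.34996c.
γ for this relative speed: γ = 1/√(1 − 0.122472) = 1.0675.
The clock on craft A records proper time, so craft B measures Δt = γΔτ = 1.0675 × 158 = 169 minutes.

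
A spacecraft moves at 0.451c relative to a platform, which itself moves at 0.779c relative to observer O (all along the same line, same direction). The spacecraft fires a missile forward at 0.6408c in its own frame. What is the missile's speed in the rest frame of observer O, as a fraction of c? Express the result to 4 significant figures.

First combine the missile and spacecraft (S''→S'): u₁ = (0.6408 + 0.451)/(1 + 0.6408×0.451) = 1.0918/1.2890008 = 0.84701.
Then combine with the platform (S'→S): u = (0.84701 + 0.779)/(1 + 0.84701×0.779) = 1.62601/1.65982079 = 0.97963.

0.9796c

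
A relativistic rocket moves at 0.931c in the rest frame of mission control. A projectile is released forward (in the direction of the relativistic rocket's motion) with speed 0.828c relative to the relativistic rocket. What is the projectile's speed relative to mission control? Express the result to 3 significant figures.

In units of c, u = (u' + v)/(1 + u'v) with u' = 0.828 and v = 0.931.
Numerator: 0.828 + 0.931 = 1.759. Denominator: 1 + (0.828)(0.931) = 1.770868.
u = 1.759/1.770868 = 0.9933, so the speed is 0.993c.

0.993c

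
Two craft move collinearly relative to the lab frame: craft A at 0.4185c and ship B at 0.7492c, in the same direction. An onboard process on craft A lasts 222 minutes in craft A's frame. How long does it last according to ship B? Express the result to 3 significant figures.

253 minutes

Transform craft A's velocity into ship B's frame: (0.4185 − 0.7492)/(1 − 0.4185·0.7492) = −0.3307/0.6864598, so the relative speed is 0.48175c.
At |u| = 0.48175c, γ = (1 − 0.232083)^(−1/2) = 1.1412.
Craft A's interval is proper; time dilation gives Δt_B = γΔτ = 1.1412 × 222 minutes = 253 minutes.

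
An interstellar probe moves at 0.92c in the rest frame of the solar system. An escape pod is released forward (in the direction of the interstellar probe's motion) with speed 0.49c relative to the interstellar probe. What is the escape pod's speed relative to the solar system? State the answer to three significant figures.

In units of c, u = (u' + v)/(1 + u'v) with u' = 0.49 and v = 0.92.
Numerator: 0.49 + 0.92 = 1.41. Denominator: 1 + (0.49)(0.92) = 1.4508.
u = 1.41/1.4508 = 0.97188, so the speed is 0.972c.

0.972c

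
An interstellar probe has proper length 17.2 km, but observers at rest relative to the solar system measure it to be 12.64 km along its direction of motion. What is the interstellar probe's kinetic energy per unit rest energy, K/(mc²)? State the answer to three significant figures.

Length contraction gives γ = L₀/L = 17.2/12.64 = 1.36076.
K/(mc²) = γ − 1 = 1.36076 − 1 = 0.361.

0.361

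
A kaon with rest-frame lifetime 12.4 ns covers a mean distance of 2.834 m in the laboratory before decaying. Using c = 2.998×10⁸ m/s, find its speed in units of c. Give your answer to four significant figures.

0.6063c

Let x = d/(cτ) = 2.834 m / (2.998×10⁸ m/s × 1.240×10^-8 s) = 0.76234. Since d = βγcτ, x = βγ = β/√(1−β²).
Solving: β² = x²/(1+x²) = 0.581162/1.581162 = 0.367554, so β = 0.6063.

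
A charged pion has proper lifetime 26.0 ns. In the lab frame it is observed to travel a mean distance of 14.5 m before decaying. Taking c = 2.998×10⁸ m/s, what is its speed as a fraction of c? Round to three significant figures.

0.881c

Let x = d/(cτ) = 14.50 m / (2.998×10⁸ m/s × 2.600×10^-8 s) = 1.8602. Since d = βγcτ, x = βγ = β/√(1−β²).
Solving: β² = x²/(1+x²) = 3.46034/4.46034 = 0.775802, so β = 0.881.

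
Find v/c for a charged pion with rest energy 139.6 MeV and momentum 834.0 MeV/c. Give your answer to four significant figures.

0.9863

pc/(mc²) = 834.0/139.6 = 5.9742 = βγ = β/√(1−β²).
So β² = x²/(1 + x²) with x = 5.9742: x² = 35.6911, β² = 35.6911/36.6911 = 0.972745, β = 0.9863.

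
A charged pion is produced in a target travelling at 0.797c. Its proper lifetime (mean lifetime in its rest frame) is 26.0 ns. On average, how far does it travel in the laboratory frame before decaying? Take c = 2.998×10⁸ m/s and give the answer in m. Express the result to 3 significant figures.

β² = 0.635209, so γ = 1/√0.364791 = 1.6557.
Lab-frame lifetime: Δt = γτ = 1.6557 × 26.0 ns = 43.048 ns.
Distance: d = vΔt = 0.797 × 2.998×10⁸ m/s × 4.3048×10^-8 s = 10.3 m.

10.3 m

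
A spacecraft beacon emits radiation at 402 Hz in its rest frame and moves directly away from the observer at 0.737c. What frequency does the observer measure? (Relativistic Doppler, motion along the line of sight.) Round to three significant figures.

156 Hz

Relativistic Doppler (source moving away): f_obs = f_src · √((1−β)/(1+β)).
With β = 0.737: factor = √(0.263/1.737) = 0.38911.
f_obs = 402 × 0.38911 = 156 Hz.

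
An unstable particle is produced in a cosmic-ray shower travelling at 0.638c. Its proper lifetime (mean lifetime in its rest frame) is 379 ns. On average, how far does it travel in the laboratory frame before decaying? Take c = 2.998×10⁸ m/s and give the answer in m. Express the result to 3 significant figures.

Lorentz factor: γ = (1 − 0.407044)^(−1/2) = 1.2986.
Lab-frame lifetime: Δt = γτ = 1.2986 × 379 ns = 492.17 ns.
Distance: d = vΔt = 0.638 × 2.998×10⁸ m/s × 4.9217×10^-7 s = 94.1 m.

94.1 m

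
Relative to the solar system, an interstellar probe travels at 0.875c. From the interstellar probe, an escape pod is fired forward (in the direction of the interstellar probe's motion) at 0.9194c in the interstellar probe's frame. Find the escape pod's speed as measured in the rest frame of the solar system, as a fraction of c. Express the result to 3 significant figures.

Relativistic velocity addition: u = (u' + v)/(1 + u'v/c²), with u' = 0.9194c and v = 0.875c.
Numerator: 0.9194 + 0.875 = 1.7944. Denominator: 1 + (0.9194)(0.875) = 1.804475.
u = 1.7944/1.804475 = 0.99442, so the speed is 0.994c.

0.994c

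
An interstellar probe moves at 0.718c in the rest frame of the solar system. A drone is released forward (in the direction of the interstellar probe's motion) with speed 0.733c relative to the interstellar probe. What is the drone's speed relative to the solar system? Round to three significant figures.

0.951c

In units of c, u = (u' + v)/(1 + u'v) with u' = 0.733 and v = 0.718.
Numerator: 0.733 + 0.718 = 1.451. Denominator: 1 + (0.733)(0.718) = 1.526294.
u = 1.451/1.526294 = 0.95067, so the speed is 0.951c.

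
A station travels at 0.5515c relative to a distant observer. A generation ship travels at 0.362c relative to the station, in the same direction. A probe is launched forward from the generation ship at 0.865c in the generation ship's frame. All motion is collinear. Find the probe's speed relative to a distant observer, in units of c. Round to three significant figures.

First combine the probe and generation ship (S''→S'): u₁ = (0.865 + 0.362)/(1 + 0.865×0.362) = 1.227/1.31313 = 0.93441.
Then combine with the station (S'→S): u = (0.93441 + 0.5515)/(1 + 0.93441×0.5515) = 1.48591/1.515327115 = 0.98059.

0.981c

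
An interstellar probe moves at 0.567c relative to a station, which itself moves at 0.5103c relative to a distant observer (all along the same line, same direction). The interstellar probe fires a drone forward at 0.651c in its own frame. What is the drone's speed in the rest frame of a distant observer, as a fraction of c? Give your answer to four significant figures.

0.9628c

First combine the drone and interstellar probe (S''→S'): u₁ = (0.651 + 0.567)/(1 + 0.651×0.567) = 1.218/1.369117 = 0.88962.
Then combine with the station (S'→S): u = (0.88962 + 0.5103)/(1 + 0.88962×0.5103) = 1.39992/1.453973086 = 0.96282.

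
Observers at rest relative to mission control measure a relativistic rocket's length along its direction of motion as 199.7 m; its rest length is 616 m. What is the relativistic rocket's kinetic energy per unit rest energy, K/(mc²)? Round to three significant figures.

2.08

γ = L₀/L = 616/199.7 = 3.08463.
K/(mc²) = γ − 1 = 3.08463 − 1 = 2.08.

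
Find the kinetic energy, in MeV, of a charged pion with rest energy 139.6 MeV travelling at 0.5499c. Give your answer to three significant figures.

With β = 0.5499, γ = 1/√(1 − 0.5499²) = 1/√0.69760999 = 1.19727.
Kinetic energy: K = (γ − 1)mc² = (1.19727 − 1) × 139.6 MeV = 0.19727 × 139.6 = 27.5 MeV.

27.5 MeV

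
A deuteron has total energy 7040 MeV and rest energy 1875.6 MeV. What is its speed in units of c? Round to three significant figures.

0.964c

γ = E/(mc²) = 7040/1875.6 = 3.7535.
β = √(1 − 1/γ²) = √(1 − 0.0709786) = √0.9290214 = 0.964.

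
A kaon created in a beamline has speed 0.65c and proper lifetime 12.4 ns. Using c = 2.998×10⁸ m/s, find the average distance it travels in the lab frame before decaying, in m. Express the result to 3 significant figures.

3.18 m

γ = 1/√(1 − β²) = 1/√(1 − 0.4225) = 1/√0.5775 = 1/0.759934 = 1.3159.
Lab-frame lifetime: Δt = γτ = 1.3159 × 12.4 ns = 16.317 ns.
Distance: d = vΔt = 0.65 × 2.998×10⁸ m/s × 1.6317×10^-8 s = 3.18 m.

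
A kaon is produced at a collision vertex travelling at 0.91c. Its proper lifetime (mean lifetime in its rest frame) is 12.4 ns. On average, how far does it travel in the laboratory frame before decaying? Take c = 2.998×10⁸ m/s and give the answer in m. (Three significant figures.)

With β = 0.91, γ = 1/√(1 − 0.91²) = 1/√0.1719 = 2.4119.
Lab-frame lifetime: Δt = γτ = 2.4119 × 12.4 ns = 29.908 ns.
Distance: d = vΔt = 0.91 × 2.998×10⁸ m/s × 2.9908×10^-8 s = 8.16 m.

8.16 m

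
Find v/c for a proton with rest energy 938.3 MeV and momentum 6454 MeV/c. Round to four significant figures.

βγ = pc/(mc²) = 6454/938.3 = 6.8784.
Since γ² = 1 + (βγ)² = 48.3124, γ = √48.3124 = 6.95071, and β = (βγ)/γ = 6.8784/6.95071 = 0.9896.

0.9896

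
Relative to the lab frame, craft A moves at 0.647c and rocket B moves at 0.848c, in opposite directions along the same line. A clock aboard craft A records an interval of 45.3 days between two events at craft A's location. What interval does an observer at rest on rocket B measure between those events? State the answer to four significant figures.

173.6 days

Speed of craft A in rocket B's frame: u = (v_A + v_B)/(1 + v_A v_B/c²) = (0.647 + 0.848)/(1 + 0.647×0.848) = 1.495/1.548656 = 0.96535; |u| = 0.96535c.
γ for this relative speed: γ = 1/√(1 − 0.931901) = 3.832.
The clock on craft A records proper time, so rocket B measures Δt = γΔτ = 3.832 × 45.3 = 173.6 days.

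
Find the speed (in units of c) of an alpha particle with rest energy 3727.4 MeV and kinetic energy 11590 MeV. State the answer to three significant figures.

0.970c

γ = 1 + K/(mc²) = 1 + 11590/3727.4 = 4.1094.
β = √(1 − 1/γ²) = √(1 − 0.0592166) = √0.9407834 = 0.970.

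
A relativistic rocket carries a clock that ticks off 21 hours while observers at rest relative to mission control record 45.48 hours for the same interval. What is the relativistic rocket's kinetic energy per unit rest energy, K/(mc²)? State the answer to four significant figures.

1.166

The time-dilation ratio gives γ = 45.48/21 = 2.16571.
K/(mc²) = γ − 1 = 2.16571 − 1 = 1.166.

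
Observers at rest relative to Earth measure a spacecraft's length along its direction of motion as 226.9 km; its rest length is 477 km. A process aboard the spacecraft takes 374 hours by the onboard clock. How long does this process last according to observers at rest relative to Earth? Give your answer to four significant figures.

γ = L₀/L = 477/226.9 = 2.10225.
Δt = γΔτ = 2.10225 × 374 = 786.2 hours.

786.2 hours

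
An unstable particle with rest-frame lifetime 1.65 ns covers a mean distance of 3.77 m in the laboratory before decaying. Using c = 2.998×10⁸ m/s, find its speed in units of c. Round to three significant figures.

d = βγcτ ⇒ βγ = d/(cτ) = 3.770 m / (0.49467 m) = 7.6212.
β = (βγ)/√(1+(βγ)²) = 7.6212/√59.0827 = 0.992.

0.992c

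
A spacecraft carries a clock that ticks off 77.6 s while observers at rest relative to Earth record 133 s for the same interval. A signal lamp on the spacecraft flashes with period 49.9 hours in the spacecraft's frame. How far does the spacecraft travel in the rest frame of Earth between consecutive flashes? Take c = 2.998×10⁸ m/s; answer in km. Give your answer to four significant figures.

γ = Δt/Δτ = 133/77.6 = 1.71392.
β = √(1 − 1/γ²) = 0.81214. Lab-frame period = γτ = 1.71392×49.9 hours = 85.525 hours. Distance = βc × γτ = 0.81214 × 2.998×10⁸ m/s × 307890 s = 7.4965×10^13 m = 7.496×10^10 km.

7.496×10^10 km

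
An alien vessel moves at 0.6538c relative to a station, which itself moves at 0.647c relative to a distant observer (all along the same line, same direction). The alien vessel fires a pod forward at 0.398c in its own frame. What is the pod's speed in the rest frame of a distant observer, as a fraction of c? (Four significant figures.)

0.9621c

First combine the pod and alien vessel (S''→S'): u₁ = (0.398 + 0.6538)/(1 + 0.398×0.6538) = 1.0518/1.2602124 = 0.83462.
Then combine with the station (S'→S): u = (0.83462 + 0.647)/(1 + 0.83462×0.647) = 1.48162/1.53999914 = 0.96209.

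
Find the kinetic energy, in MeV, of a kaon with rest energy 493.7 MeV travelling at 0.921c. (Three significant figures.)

γ = 1/√(1 − β²) = 1/√(1 − 0.848241) = 1/√0.151759 = 1/0.389563 = 2.567.
Kinetic energy: K = (γ − 1)mc² = (2.567 − 1) × 493.7 MeV = 1.567 × 493.7 = 774 MeV.

774 MeV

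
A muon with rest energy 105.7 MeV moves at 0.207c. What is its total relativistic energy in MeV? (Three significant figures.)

108 MeV

γ = 1/√(1 − β²) = 1/√(1 − 0.042849) = 1/√0.957151 = 1/0.978341 = 1.0221.
Total energy: E = γmc² = 1.0221 × 105.7 MeV = 108 MeV.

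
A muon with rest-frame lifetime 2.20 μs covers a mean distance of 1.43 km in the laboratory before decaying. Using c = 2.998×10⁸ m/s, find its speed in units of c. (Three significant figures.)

0.908c

d = βγcτ ⇒ βγ = d/(cτ) = 1430 m / (659.56 m) = 2.1681.
β = (βγ)/√(1+(βγ)²) = 2.1681/√5.70066 = 0.908.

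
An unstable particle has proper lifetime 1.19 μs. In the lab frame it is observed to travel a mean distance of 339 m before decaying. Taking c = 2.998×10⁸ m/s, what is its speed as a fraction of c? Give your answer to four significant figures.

Let x = d/(cτ) = 339.0 m / (2.998×10⁸ m/s × 1.190×10^-6 s) = 0.95021. Since d = βγcτ, x = βγ = β/√(1−β²).
Solving: β² = x²/(1+x²) = 0.902899/1.902899 = 0.474486, so β = 0.6888.

0.6888c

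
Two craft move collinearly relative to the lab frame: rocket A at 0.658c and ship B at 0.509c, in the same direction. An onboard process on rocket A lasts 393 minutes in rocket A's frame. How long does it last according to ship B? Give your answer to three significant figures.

Speed of rocket A in ship B's frame: u = (v_A − v_B)/(1 − v_A v_B/c²) = (0.658 − 0.509)/(1 − 0.658×0.509) = 0.149/0.665078 = 0.22403; |u| = 0.22403c.
At |u| = 0.22403c, γ = (1 − 0.0501894)^(−1/2) = 1.0261.
The clock on rocket A records proper time, so ship B measures Δt = γΔτ = 1.0261 × 393 = 403 minutes.

403 minutes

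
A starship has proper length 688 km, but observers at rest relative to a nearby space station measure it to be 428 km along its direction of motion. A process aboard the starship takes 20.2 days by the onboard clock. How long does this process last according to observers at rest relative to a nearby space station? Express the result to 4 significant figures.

γ = L₀/L = 688/428 = 1.60748.
The same γ dilates the second interval: 1.60748 × 20.2 days = 32.47 days.

32.47 days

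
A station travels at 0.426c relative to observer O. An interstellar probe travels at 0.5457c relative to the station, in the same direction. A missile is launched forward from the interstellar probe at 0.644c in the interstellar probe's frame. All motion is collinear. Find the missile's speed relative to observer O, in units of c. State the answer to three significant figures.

Apply u = (u'+v)/(1+u'v) twice. Missile in the station frame: (0.644+0.5457)/(1+0.644·0.5457) = 1.1897/1.3514308 = 0.88033c.
That velocity, transformed to the rest frame of observer O: (0.88033+0.426)/(1+0.88033·0.426) = 1.30633/1.37502058 = 0.95004c.

0.950c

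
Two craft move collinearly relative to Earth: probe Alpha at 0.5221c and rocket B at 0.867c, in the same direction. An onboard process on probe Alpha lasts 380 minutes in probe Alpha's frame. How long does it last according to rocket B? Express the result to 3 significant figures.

489 minutes

The velocity of probe Alpha relative to rocket B is (0.5221 − 0.867)c / (1 − 0.5221×0.867) = −0.63014c; relative speed 0.63014c.
γ for this relative speed: γ = 1/√(1 − 0.397076) = 1.2879.
The clock on probe Alpha records proper time, so rocket B measures Δt = γΔτ = 1.2879 × 380 = 489 minutes.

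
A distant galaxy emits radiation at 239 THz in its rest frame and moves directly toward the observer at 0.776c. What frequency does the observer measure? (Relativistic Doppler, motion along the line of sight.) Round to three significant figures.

673 THz

Relativistic Doppler (source moving toward): f_obs = f_src · √((1+β)/(1−β)).
With β = 0.776: factor = √(1.776/0.224) = 2.8158.
f_obs = 239 × 2.8158 = 673 THz.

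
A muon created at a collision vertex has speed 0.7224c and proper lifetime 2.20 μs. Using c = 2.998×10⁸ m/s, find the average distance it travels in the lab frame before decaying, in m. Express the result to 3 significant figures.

γ = 1/√(1 − β²) = 1/√(1 − 0.52186176) = 1/√0.47813824 = 1/0.691475 = 1.4462.
Lab-frame lifetime: Δt = γτ = 1.4462 × 2.20 μs = 3.1816 μs.
Distance: d = vΔt = 0.7224 × 2.998×10⁸ m/s × 3.1816×10^-6 s = 689 m.

689 m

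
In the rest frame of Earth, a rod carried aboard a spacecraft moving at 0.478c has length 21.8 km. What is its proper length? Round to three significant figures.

24.8 km

γ = 1/√(1 − β²) = 1/√(1 − 0.228484) = 1/√0.771516 = 1/0.87836 = 1.1385.
Proper length: L₀ = γ·L = 1.1385 × 21.8 = 24.8 km.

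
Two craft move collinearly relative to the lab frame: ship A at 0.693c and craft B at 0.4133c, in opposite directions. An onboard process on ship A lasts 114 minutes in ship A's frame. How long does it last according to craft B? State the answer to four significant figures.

223.4 minutes

Speed of ship A in craft B's frame: u = (v_A + v_B)/(1 + v_A v_B/c²) = (0.693 + 0.4133)/(1 + 0.693×0.4133) = 1.1063/1.2864169 = 0.85999; |u| = 0.85999c.
γ for this relative speed: γ = 1/√(1 − 0.739583) = 1.9596.
The clock on ship A records proper time, so craft B measures Δt = γΔτ = 1.9596 × 114 = 223.4 minutes.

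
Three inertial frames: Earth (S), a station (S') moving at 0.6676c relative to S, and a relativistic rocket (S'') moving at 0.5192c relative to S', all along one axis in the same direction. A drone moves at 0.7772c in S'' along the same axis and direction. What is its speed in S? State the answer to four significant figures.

Compose velocities in two stages. Stage 1 (into S'): u₁ = (0.7772+0.5192)/(1+0.7772×0.5192) = 0.92368.
Stage 2 (into S): u = (0.92368+0.6676)/(1+0.92368×0.6676) = 0.98431, so the speed is 0.9843c.

0.9843c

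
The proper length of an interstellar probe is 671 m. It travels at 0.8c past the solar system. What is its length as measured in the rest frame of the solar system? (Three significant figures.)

403 m

γ = 1/√(1 − β²) = 1/√(1 − 0.64) = 1/√0.36 = 1/0.6 = 1.6667.
Length contraction: L = L₀/γ = 671/1.6667 = 403 m.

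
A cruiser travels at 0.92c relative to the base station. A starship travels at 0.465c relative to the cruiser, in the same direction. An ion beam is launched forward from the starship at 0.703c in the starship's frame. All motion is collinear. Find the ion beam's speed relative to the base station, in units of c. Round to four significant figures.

Apply u = (u'+v)/(1+u'v) twice. Ion beam in the cruiser frame: (0.703+0.465)/(1+0.703·0.465) = 1.168/1.326895 = 0.88025c.
That velocity, transformed to the rest frame of the base station: (0.88025+0.92)/(1+0.88025·0.92) = 1.80025/1.80983 = 0.99471c.

0.9947c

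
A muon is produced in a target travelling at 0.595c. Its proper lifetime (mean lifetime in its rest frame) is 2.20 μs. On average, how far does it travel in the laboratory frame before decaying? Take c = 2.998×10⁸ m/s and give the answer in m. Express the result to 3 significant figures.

488 m

With β = 0.595, γ = 1/√(1 − 0.595²) = 1/√0.645975 = 1.2442.
Lab-frame lifetime: Δt = γτ = 1.2442 × 2.20 μs = 2.7372 μs.
Distance: d = vΔt = 0.595 × 2.998×10⁸ m/s × 2.7372×10^-6 s = 488 m.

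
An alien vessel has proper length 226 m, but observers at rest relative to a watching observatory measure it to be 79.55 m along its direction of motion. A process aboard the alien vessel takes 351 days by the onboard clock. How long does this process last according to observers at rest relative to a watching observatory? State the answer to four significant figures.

997.2 days

Length contraction gives γ = L₀/L = 226/79.55 = 2.84098.
Δt = γΔτ = 2.84098 × 351 = 997.2 days.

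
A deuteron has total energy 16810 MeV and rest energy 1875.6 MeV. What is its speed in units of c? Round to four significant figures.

γ = E/(mc²) = 16810/1875.6 = 8.9625.
β = √(1 − 1/γ²) = √(1 − 0.0124492) = √0.9875508 = 0.9938.

0.9938c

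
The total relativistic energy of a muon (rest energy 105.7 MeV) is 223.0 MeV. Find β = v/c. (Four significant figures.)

0.8805

Total energy E = γmc² gives γ = 223.0/105.7 = 2.1097.
Hence β = √(1 − 1/γ²) = √(1 − 0.224677) = √0.775323 = 0.8805.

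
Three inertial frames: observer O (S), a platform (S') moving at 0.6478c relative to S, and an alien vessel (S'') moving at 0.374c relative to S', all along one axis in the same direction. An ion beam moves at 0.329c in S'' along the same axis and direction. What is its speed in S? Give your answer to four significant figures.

First combine the ion beam and alien vessel (S''→S'): u₁ = (0.329 + 0.374)/(1 + 0.329×0.374) = 0.703/1.123046 = 0.62598.
Then combine with the platform (S'→S): u = (0.62598 + 0.6478)/(1 + 0.62598×0.6478) = 1.27378/1.405509844 = 0.90628.

0.9063c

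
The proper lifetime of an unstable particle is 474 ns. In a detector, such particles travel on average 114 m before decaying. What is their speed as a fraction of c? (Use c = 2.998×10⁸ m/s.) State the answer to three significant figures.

0.626c

Lab distance = (lab lifetime)·v = γτ·βc, so βγ = d/(cτ) = 114.0/(2.998×10⁸ × 4.740×10^-7) = 0.80222.
With βγ = 0.80222: γ² = 1 + (βγ)² = 1.643557, and β = (βγ)/γ = 0.80222/1.28201 = 0.626.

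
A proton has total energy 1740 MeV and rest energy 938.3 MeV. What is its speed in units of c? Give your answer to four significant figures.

Total energy E = γmc² gives γ = 1740/938.3 = 1.8544.
Hence β = √(1 − 1/γ²) = √(1 − 0.290799) = √0.709201 = 0.8421.

0.8421c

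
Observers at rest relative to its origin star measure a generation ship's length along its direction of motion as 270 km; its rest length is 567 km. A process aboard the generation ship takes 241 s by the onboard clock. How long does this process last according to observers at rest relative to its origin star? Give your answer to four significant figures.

506.1 s

From L = L₀/γ: γ = 567/270 = 2.1.
The same γ dilates the second interval: 2.1 × 241 s = 506.1 s.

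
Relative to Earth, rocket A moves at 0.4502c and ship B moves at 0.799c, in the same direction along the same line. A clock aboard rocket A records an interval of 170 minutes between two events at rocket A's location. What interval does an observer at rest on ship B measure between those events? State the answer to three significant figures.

203 minutes

The velocity of rocket A relative to ship B is (0.4502 − 0.799)c / (1 − 0.4502×0.799) = −0.54475c; relative speed 0.54475c.
At |u| = 0.54475c, γ = (1 − 0.296753)^(−1/2) = 1.1925.
Rocket A's interval is proper; time dilation gives Δt_B = γΔτ = 1.1925 × 170 minutes = 203 minutes.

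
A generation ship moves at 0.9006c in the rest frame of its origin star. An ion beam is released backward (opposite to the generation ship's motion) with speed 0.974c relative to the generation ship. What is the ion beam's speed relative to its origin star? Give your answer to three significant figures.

0.598c

Relativistic velocity addition: u = (u' + v)/(1 + u'v/c²), with u' = −0.974c and v = 0.9006c.
Numerator: −0.974 + 0.9006 = −0.0734. Denominator: 1 + (−0.974)(0.9006) = 0.1228156.
u = −0.0734/0.1228156 = −0.59764, so the speed is 0.598c.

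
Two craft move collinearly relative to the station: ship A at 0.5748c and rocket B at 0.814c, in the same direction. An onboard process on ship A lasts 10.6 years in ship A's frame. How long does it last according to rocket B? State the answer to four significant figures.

11.87 years

Transform ship A's velocity into rocket B's frame: (0.5748 − 0.814)/(1 − 0.5748·0.814) = −0.2392/0.5321128, so the relative speed is 0.44953c.
At |u| = 0.44953c, γ = (1 − 0.202077)^(−1/2) = 1.1195.
The clock on ship A records proper time, so rocket B measures Δt = γΔτ = 1.1195 × 10.6 = 11.87 years.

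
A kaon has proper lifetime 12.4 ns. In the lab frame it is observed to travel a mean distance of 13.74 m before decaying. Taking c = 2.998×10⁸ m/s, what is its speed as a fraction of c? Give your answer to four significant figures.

d = βγcτ ⇒ βγ = d/(cτ) = 13.74 m / (3.71752 m) = 3.696.
β = (βγ)/√(1+(βγ)²) = 3.696/√14.6604 = 0.9653.

0.9653c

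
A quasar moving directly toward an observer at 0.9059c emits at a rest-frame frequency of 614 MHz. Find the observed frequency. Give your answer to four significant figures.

Relativistic Doppler (source moving toward): f_obs = f_src · √((1+β)/(1−β)).
With β = 0.9059: factor = √(1.9059/0.0941) = 4.5004.
f_obs = 614 × 4.5004 = 2763 MHz.

2763 MHz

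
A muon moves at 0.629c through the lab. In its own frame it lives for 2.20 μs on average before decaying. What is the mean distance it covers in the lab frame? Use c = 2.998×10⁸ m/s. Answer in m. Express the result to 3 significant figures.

534 m

Lorentz factor: γ = (1 − 0.395641)^(−1/2) = 1.2863.
Lab-frame lifetime: Δt = γτ = 1.2863 × 2.20 μs = 2.8299 μs.
Distance: d = vΔt = 0.629 × 2.998×10⁸ m/s × 2.8299×10^-6 s = 534 m.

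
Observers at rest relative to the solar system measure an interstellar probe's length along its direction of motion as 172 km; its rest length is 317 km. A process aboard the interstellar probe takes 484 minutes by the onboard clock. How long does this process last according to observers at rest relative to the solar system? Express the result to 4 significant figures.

892.0 minutes

γ = L₀/L = 317/172 = 1.84302.
The same γ dilates the second interval: 1.84302 × 484 minutes = 892.0 minutes.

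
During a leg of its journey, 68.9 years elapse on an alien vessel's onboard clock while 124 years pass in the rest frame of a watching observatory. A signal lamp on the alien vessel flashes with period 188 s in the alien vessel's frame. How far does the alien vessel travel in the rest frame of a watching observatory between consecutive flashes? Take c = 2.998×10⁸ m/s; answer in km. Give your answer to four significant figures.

γ = Δt/Δτ = 124/68.9 = 1.79971.
β = √(1 − 1/γ²) = 0.83142. Lab-frame period = γτ = 1.79971×188 s = 338.35 s. Distance = βc × γτ = 0.83142 × 2.998×10⁸ m/s × 338.35 s = 8.4337×10^10 m = 8.434×10^7 km.

8.434×10^7 km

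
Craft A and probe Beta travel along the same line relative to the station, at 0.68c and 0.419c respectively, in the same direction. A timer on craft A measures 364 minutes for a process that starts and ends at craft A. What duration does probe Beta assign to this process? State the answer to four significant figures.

391.0 minutes

The velocity of craft A relative to probe Beta is (0.68 − 0.419)c / (1 − 0.68×0.419) = 0.36499c; relative speed 0.36499c.
At |u| = 0.36499c, γ = (1 − 0.133218)^(−1/2) = 1.0741.
The clock on craft A records proper time, so probe Beta measures Δt = γΔτ = 1.0741 × 364 = 391.0 minutes.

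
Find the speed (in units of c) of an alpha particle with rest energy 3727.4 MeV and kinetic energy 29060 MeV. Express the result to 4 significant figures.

0.9935c

γ = 1 + K/(mc²) = 1 + 29060/3727.4 = 8.7963.
β = √(1 − 1/γ²) = √(1 − 0.0129241) = √0.9870759 = 0.9935.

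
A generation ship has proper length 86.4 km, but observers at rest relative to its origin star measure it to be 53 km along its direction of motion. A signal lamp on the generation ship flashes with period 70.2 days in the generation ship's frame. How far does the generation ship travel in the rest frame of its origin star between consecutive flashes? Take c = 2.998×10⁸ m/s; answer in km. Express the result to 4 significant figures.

γ = L₀/L = 86.4/53 = 1.63019.
β = √(1 − 1/γ²) = 0.78975. Lab-frame period = γτ = 1.63019×70.2 days = 114.44 days. Distance = βc × γτ = 0.78975 × 2.998×10⁸ m/s × 9887616 s = 2.3411×10^15 m = 2.341×10^12 km.

2.341×10^12 km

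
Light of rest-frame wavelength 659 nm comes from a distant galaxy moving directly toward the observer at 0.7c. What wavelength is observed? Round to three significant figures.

Relativistic Doppler for wavelength: λ_obs = λ_src · √((1−β)/(1+β)).
With β = 0.7: factor = √(0.3/1.7) = 0.42008.
λ_obs = 659 × 0.42008 = 277 nm.

277 nm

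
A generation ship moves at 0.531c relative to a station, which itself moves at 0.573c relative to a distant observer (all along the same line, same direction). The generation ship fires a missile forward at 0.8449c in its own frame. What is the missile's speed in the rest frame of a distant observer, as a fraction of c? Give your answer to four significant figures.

0.9861c

Compose velocities in two stages. Stage 1 (into S'): u₁ = (0.8449+0.531)/(1+0.8449×0.531) = 0.94979.
Stage 2 (into S): u = (0.94979+0.573)/(1+0.94979×0.573) = 0.98612, so the speed is 0.9861c.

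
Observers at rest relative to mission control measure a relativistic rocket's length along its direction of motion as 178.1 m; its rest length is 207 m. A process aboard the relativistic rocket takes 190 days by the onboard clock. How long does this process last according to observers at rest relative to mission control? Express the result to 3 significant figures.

221 days

Length contraction gives γ = L₀/L = 207/178.1 = 1.16227.
The same γ dilates the second interval: 1.16227 × 190 days = 221 days.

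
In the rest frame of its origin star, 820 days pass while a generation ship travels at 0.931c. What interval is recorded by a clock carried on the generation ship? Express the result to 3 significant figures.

γ = 1/√(1 − β²) = 1/√(1 − 0.866761) = 1/√0.133239 = 1/0.365019 = 2.7396.
The generation ship's clock runs slow as seen from its origin star, so Δτ = Δt/γ = 820/2.7396 = 299 days.

299 days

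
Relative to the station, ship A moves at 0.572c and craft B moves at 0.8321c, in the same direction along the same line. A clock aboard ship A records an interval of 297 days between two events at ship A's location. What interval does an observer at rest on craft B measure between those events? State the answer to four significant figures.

342.1 days

Transform ship A's velocity into craft B's frame: (0.572 − 0.8321)/(1 − 0.572·0.8321) = −0.2601/0.5240388, so the relative speed is 0.49634c.
γ for this relative speed: γ = 1/√(1 − 0.246353) = 1.1519.
Ship A's interval is proper; time dilation gives Δt_B = γΔτ = 1.1519 × 297 days = 342.1 days.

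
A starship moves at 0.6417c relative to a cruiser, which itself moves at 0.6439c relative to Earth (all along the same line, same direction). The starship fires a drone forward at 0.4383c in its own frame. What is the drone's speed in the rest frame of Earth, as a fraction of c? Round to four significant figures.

0.9637c

Compose velocities in two stages. Stage 1 (into S'): u₁ = (0.4383+0.6417)/(1+0.4383×0.6417) = 0.84292.
Stage 2 (into S): u = (0.84292+0.6439)/(1+0.84292×0.6439) = 0.96374, so the speed is 0.9637c.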